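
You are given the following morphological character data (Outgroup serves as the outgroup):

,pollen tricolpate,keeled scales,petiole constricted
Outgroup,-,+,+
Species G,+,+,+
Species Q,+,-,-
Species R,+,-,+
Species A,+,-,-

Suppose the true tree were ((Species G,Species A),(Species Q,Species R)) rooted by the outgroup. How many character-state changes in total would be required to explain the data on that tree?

5

Map each character onto ((Species G,Species A),(Species Q,Species R)) (rooted by Outgroup) and count the minimum state changes it requires (Fitch parsimony):
pollen tricolpate: 1; keeled scales: 2; petiole constricted: 2.
Total tree length = 5.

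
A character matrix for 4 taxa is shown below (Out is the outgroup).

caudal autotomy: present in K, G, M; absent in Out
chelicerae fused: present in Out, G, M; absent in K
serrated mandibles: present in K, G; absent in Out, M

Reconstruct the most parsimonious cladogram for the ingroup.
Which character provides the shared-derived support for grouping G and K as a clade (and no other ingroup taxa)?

serrated mandibles

Character polarity is set by the outgroup: the derived state is whichever differs from the outgroup's state, so for chelicerae fused the derived state is 'absent', and for the remaining characters it is 'present'.
caudal autotomy (derived state 'present') is shared by all ingroup taxa — unites the whole ingroup.
chelicerae fused: derived state 'absent' in K only — an autapomorphy, so it tells us nothing about relationships among taxa.
serrated mandibles: derived state 'present' in G and K only — synapomorphy for {G, K}.
Most parsimonious ingroup topology: ((K,G),M).
The clade {G, K} is supported by serrated mandibles: its derived state 'present' occurs in exactly those taxa and in no other taxon (including the outgroup).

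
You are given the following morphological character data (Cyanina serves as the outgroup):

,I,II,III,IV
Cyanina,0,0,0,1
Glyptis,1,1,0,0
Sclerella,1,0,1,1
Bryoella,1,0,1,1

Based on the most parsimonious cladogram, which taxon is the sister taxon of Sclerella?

Character polarity is set by the outgroup: the derived state is whichever differs from the outgroup's state, so for IV the derived state is '0', and for the remaining characters it is '1'.
All ingroup taxa share the derived state '1' for I; it defines the ingroup but does not resolve relationships within it.
II: derived state '1' in Glyptis only — an autapomorphy, so it tells us nothing about relationships among taxa.
Only Bryoella and Sclerella show the derived state '1' for III, supporting them as a clade.
IV (derived state '0') is unique to Glyptis (autapomorphy; uninformative for grouping).
Most parsimonious ingroup topology: (Glyptis,(Sclerella,Bryoella)).
Sclerella and Bryoella form a cherry on this tree, so they are sister taxa.

Bryoella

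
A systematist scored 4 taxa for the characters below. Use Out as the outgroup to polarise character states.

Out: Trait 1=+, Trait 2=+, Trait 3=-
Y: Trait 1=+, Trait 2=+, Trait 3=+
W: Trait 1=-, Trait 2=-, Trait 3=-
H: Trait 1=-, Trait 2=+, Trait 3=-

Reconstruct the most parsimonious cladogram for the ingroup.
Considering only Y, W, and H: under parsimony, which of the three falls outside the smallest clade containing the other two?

Character polarity is set by the outgroup: the derived state is whichever differs from the outgroup's state, so for Trait 1, Trait 2 the derived state is '-', and for the remaining characters it is '+'.
Only H and W show the derived state '-' for Trait 1, supporting them as a clade.
Trait 2 (derived state '-') is unique to W (autapomorphy; uninformative for grouping).
Trait 3: derived state '+' in Y only — an autapomorphy, so it tells us nothing about relationships among taxa.
Most parsimonious ingroup topology: (Y,(W,H)).
H and W share a more recent common ancestor with each other than either does with Y, so Y is the least closely related of the three.

Y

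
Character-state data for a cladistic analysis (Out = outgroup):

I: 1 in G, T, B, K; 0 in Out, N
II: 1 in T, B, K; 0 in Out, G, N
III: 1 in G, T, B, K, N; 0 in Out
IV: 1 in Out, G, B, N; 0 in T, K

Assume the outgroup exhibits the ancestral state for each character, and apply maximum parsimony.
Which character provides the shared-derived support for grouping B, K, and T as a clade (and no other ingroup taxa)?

Character polarity is set by the outgroup: the derived state is whichever differs from the outgroup's state, so for IV the derived state is '0', and for the remaining characters it is '1'.
I (derived state '1') is shared by B, G, K, and T — a synapomorphy uniting that clade.
II: derived state '1' in B, K, and T only — synapomorphy for {B, K, T}.
All ingroup taxa share the derived state '1' for III; it defines the ingroup but does not resolve relationships within it.
IV: derived state '0' in K and T only — synapomorphy for {K, T}.
Most parsimonious ingroup topology: ((G,((T,K),B)),N).
The clade {B, K, T} is supported by II: its derived state '1' occurs in exactly those taxa and in no other taxon (including the outgroup).

II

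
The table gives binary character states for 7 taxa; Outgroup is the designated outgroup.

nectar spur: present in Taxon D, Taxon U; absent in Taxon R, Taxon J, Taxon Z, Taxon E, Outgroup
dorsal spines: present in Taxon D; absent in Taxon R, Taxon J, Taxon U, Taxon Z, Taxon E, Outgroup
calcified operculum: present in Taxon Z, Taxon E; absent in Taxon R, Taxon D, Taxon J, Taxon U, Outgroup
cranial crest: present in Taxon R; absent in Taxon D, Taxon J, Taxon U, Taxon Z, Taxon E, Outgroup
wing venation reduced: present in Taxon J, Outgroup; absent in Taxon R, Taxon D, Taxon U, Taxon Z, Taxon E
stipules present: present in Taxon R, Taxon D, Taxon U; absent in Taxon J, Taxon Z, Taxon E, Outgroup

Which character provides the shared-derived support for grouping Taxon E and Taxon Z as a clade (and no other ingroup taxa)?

calcified operculum

Character polarity is set by the outgroup: the derived state is whichever differs from the outgroup's state, so for wing venation reduced the derived state is 'absent', and for the remaining characters it is 'present'.
Only Taxon D and Taxon U show the derived state 'present' for nectar spur, supporting them as a clade.
dorsal spines (derived state 'present') is unique to Taxon D (autapomorphy; uninformative for grouping).
calcified operculum (derived state 'present') is shared by Taxon E and Taxon Z — a synapomorphy uniting that clade.
cranial crest (derived state 'present') is unique to Taxon R (autapomorphy; uninformative for grouping).
wing venation reduced (derived state 'absent') is shared by Taxon D, Taxon E, Taxon R, Taxon U, and Taxon Z — a synapomorphy uniting that clade.
stipules present: derived state 'present' in Taxon D, Taxon R, and Taxon U only — synapomorphy for {Taxon D, Taxon R, Taxon U}.
Most parsimonious ingroup topology: (((Taxon Z,Taxon E),(Taxon R,(Taxon U,Taxon D))),Taxon J).
The clade {Taxon E, Taxon Z} is supported by calcified operculum: its derived state 'present' occurs in exactly those taxa and in no other taxon (including the outgroup).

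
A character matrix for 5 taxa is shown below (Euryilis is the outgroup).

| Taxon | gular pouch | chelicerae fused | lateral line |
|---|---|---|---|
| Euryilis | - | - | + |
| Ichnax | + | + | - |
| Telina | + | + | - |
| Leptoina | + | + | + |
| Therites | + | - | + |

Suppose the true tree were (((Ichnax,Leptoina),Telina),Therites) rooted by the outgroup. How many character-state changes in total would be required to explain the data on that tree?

Map each character onto (((Ichnax,Leptoina),Telina),Therites) (rooted by Euryilis) and count the minimum state changes it requires (Fitch parsimony):
gular pouch: 1; chelicerae fused: 1; lateral line: 2.
Total tree length = 4.

4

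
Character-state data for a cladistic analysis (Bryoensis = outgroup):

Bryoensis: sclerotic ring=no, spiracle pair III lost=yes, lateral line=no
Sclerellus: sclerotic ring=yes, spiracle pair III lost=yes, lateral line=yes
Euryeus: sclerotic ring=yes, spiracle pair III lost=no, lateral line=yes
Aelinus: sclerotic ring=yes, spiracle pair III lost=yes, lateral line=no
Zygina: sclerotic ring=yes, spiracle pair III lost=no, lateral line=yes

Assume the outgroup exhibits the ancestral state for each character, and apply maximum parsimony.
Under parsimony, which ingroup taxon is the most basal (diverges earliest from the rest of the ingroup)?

Aelinus

Character polarity is set by the outgroup: the derived state is whichever differs from the outgroup's state, so for spiracle pair III lost the derived state is 'no', and for the remaining characters it is 'yes'.
sclerotic ring (derived state 'yes') is shared by all ingroup taxa — unites the whole ingroup.
Only Euryeus and Zygina show the derived state 'no' for spiracle pair III lost, supporting them as a clade.
Only Euryeus, Sclerellus, and Zygina show the derived state 'yes' for lateral line, supporting them as a clade.
Most parsimonious ingroup topology: ((Sclerellus,(Euryeus,Zygina)),Aelinus).
Aelinus is sister to the clade containing all other ingroup taxa, so it is the earliest-diverging (most basal) ingroup lineage.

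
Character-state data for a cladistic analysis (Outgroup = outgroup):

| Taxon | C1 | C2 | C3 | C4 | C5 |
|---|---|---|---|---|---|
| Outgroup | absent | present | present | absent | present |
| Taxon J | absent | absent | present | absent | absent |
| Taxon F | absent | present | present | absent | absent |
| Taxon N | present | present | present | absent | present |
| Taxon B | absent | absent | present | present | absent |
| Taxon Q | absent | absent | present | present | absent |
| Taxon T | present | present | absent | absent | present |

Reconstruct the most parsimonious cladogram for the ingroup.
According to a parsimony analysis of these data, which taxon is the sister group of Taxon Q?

Character polarity is set by the outgroup: the derived state is whichever differs from the outgroup's state, so for C2, C3, C5 the derived state is 'absent', and for the remaining characters it is 'present'.
C1 (derived state 'present') is shared by Taxon N and Taxon T — a synapomorphy uniting that clade.
C2: derived state 'absent' in Taxon B, Taxon J, and Taxon Q only — synapomorphy for {Taxon B, Taxon J, Taxon Q}.
C3: derived state 'absent' in Taxon T only — an autapomorphy, so it tells us nothing about relationships among taxa.
C4 (derived state 'present') is shared by Taxon B and Taxon Q — a synapomorphy uniting that clade.
Only Taxon B, Taxon F, Taxon J, and Taxon Q show the derived state 'absent' for C5, supporting them as a clade.
Most parsimonious ingroup topology: (((Taxon J,(Taxon B,Taxon Q)),Taxon F),(Taxon N,Taxon T)).
Taxon Q and Taxon B form a cherry on this tree, so they are sister taxa.

Taxon B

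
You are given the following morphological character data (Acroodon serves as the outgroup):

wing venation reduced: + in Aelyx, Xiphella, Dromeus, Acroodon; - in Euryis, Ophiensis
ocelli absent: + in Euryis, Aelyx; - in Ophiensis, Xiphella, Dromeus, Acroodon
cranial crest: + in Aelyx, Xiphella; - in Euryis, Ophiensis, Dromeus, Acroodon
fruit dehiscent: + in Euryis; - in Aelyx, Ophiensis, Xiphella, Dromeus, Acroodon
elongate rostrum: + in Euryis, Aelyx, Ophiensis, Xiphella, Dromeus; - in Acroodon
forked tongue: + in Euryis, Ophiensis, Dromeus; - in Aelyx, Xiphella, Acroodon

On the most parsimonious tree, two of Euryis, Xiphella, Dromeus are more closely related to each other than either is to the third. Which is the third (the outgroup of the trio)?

Character polarity is set by the outgroup: the derived state is whichever differs from the outgroup's state, so for wing venation reduced the derived state is '-', and for the remaining characters it is '+'.
Only Euryis and Ophiensis show the derived state '-' for wing venation reduced, supporting them as a clade.
ocelli absent groups Aelyx and Euryis, which is incompatible with the clades supported by the remaining characters; treating it as convergent (homoplasy) costs fewer steps than any alternative tree.
cranial crest: derived state '+' in Aelyx and Xiphella only — synapomorphy for {Aelyx, Xiphella}.
fruit dehiscent: derived state '+' in Euryis only — an autapomorphy, so it tells us nothing about relationships among taxa.
elongate rostrum (derived state '+') is shared by all ingroup taxa — unites the whole ingroup.
forked tongue (derived state '+') is shared by Dromeus, Euryis, and Ophiensis — a synapomorphy uniting that clade.
Most parsimonious ingroup topology: ((Dromeus,(Ophiensis,Euryis)),(Aelyx,Xiphella)).
Dromeus and Euryis share a more recent common ancestor with each other than either does with Xiphella, so Xiphella is the least closely related of the three.

Xiphella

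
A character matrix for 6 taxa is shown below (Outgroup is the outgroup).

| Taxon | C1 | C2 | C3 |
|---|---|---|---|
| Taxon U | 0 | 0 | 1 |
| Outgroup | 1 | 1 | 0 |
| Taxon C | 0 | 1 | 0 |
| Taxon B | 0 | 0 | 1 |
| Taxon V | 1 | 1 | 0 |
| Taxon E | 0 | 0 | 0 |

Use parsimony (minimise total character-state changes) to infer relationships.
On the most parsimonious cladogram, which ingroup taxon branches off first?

Taxon V

Character polarity is set by the outgroup: the derived state is whichever differs from the outgroup's state, so for C1, C2 the derived state is '0', and for the remaining characters it is '1'.
C1 (derived state '0') is shared by Taxon B, Taxon C, Taxon E, and Taxon U — a synapomorphy uniting that clade.
Only Taxon B, Taxon E, and Taxon U show the derived state '0' for C2, supporting them as a clade.
C3: derived state '1' in Taxon B and Taxon U only — synapomorphy for {Taxon B, Taxon U}.
Most parsimonious ingroup topology: (Taxon V,(((Taxon B,Taxon U),Taxon E),Taxon C)).
Taxon V is sister to the clade containing all other ingroup taxa, so it is the earliest-diverging (most basal) ingroup lineage.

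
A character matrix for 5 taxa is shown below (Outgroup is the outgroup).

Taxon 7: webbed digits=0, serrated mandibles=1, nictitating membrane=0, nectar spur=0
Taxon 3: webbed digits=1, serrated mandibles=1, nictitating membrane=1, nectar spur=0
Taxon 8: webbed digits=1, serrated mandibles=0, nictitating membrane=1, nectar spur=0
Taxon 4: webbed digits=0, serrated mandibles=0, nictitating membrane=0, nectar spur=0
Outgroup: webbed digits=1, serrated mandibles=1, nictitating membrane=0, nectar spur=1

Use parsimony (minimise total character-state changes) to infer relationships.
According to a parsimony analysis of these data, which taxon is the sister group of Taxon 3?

Character polarity is set by the outgroup: the derived state is whichever differs from the outgroup's state, so for webbed digits, serrated mandibles, nectar spur the derived state is '0', and for the remaining characters it is '1'.
Only Taxon 4 and Taxon 7 show the derived state '0' for webbed digits, supporting them as a clade.
serrated mandibles groups Taxon 4 and Taxon 8, which is incompatible with the clades supported by the remaining characters; treating it as convergent (homoplasy) costs fewer steps than any alternative tree.
nictitating membrane: derived state '1' in Taxon 3 and Taxon 8 only — synapomorphy for {Taxon 3, Taxon 8}.
All ingroup taxa share the derived state '0' for nectar spur; it defines the ingroup but does not resolve relationships within it.
Most parsimonious ingroup topology: ((Taxon 8,Taxon 3),(Taxon 4,Taxon 7)).
Taxon 3 and Taxon 8 form a cherry on this tree, so they are sister taxa.

Taxon 8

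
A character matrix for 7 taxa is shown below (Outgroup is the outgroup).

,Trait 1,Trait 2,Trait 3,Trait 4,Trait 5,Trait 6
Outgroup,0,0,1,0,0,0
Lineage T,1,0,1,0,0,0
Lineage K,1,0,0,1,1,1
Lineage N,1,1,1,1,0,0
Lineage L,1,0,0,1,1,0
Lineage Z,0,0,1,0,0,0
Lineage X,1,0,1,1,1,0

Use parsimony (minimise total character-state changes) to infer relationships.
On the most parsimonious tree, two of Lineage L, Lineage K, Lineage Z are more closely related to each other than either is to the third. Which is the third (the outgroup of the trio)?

Character polarity is set by the outgroup: the derived state is whichever differs from the outgroup's state, so for Trait 3 the derived state is '0', and for the remaining characters it is '1'.
Trait 1: derived state '1' in Lineage K, Lineage L, Lineage N, Lineage T, and Lineage X only — synapomorphy for {Lineage K, Lineage L, Lineage N, Lineage T, Lineage X}.
Trait 2: derived state '1' in Lineage N only — an autapomorphy, so it tells us nothing about relationships among taxa.
Trait 3 (derived state '0') is shared by Lineage K and Lineage L — a synapomorphy uniting that clade.
Trait 4: derived state '1' in Lineage K, Lineage L, Lineage N, and Lineage X only — synapomorphy for {Lineage K, Lineage L, Lineage N, Lineage X}.
Trait 5: derived state '1' in Lineage K, Lineage L, and Lineage X only — synapomorphy for {Lineage K, Lineage L, Lineage X}.
Trait 6: derived state '1' in Lineage K only — an autapomorphy, so it tells us nothing about relationships among taxa.
Most parsimonious ingroup topology: ((Lineage T,(((Lineage K,Lineage L),Lineage X),Lineage N)),Lineage Z).
Lineage L and Lineage K share a more recent common ancestor with each other than either does with Lineage Z, so Lineage Z is the least closely related of the three.

Lineage Z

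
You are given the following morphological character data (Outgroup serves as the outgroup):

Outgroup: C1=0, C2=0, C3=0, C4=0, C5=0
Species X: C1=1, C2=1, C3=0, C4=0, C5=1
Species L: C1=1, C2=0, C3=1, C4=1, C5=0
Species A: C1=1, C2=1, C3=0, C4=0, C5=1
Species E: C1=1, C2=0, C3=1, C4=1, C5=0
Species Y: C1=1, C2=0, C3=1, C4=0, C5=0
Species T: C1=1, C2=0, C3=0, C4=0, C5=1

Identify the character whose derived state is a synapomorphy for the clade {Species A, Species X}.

C2

The outgroup has state '0' for every character, so '1' is the derived state throughout.
All ingroup taxa share the derived state '1' for C1; it defines the ingroup but does not resolve relationships within it.
C2 (derived state '1') is shared by Species A and Species X — a synapomorphy uniting that clade.
Only Species E, Species L, and Species Y show the derived state '1' for C3, supporting them as a clade.
C4: derived state '1' in Species E and Species L only — synapomorphy for {Species E, Species L}.
C5 (derived state '1') is shared by Species A, Species T, and Species X — a synapomorphy uniting that clade.
Most parsimonious ingroup topology: (((Species X,Species A),Species T),((Species L,Species E),Species Y)).
The clade {Species A, Species X} is supported by C2: its derived state '1' occurs in exactly those taxa and in no other taxon (including the outgroup).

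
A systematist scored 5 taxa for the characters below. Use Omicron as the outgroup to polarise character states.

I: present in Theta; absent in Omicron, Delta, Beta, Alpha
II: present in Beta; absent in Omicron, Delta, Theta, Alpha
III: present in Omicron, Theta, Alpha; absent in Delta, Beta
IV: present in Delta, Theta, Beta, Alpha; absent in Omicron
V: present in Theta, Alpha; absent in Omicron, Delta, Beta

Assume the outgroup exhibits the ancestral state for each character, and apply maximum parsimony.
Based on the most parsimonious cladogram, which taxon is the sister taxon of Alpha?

Theta

Character polarity is set by the outgroup: the derived state is whichever differs from the outgroup's state, so for III the derived state is 'absent', and for the remaining characters it is 'present'.
I (derived state 'present') is unique to Theta (autapomorphy; uninformative for grouping).
II (derived state 'present') is unique to Beta (autapomorphy; uninformative for grouping).
III: derived state 'absent' in Beta and Delta only — synapomorphy for {Beta, Delta}.
All ingroup taxa share the derived state 'present' for IV; it defines the ingroup but does not resolve relationships within it.
V (derived state 'present') is shared by Alpha and Theta — a synapomorphy uniting that clade.
Most parsimonious ingroup topology: ((Delta,Beta),(Theta,Alpha)).
Alpha and Theta form a cherry on this tree, so they are sister taxa.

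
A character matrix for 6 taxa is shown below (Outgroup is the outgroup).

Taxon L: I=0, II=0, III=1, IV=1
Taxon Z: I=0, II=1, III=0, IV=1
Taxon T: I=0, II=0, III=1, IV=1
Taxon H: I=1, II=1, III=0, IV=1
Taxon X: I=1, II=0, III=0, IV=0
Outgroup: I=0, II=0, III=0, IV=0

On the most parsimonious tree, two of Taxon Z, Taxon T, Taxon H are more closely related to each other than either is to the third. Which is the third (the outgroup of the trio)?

Taxon T

The outgroup has state '0' for every character, so '1' is the derived state throughout.
I (state '1') occurs in Taxon H and Taxon X but conflicts with the nesting implied by the other characters — most parsimoniously interpreted as homoplasy.
II: derived state '1' in Taxon H and Taxon Z only — synapomorphy for {Taxon H, Taxon Z}.
Only Taxon L and Taxon T show the derived state '1' for III, supporting them as a clade.
IV: derived state '1' in Taxon H, Taxon L, Taxon T, and Taxon Z only — synapomorphy for {Taxon H, Taxon L, Taxon T, Taxon Z}.
Most parsimonious ingroup topology: (((Taxon T,Taxon L),(Taxon H,Taxon Z)),Taxon X).
Taxon H and Taxon Z share a more recent common ancestor with each other than either does with Taxon T, so Taxon T is the least closely related of the three.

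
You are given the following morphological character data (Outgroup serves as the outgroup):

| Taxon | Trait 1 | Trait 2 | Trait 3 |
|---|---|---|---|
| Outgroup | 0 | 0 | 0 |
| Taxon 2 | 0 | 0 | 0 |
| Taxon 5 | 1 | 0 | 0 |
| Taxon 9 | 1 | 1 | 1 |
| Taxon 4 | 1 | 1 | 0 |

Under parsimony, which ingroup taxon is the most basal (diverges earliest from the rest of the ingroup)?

The outgroup has state '0' for every character, so '1' is the derived state throughout.
Trait 1 (derived state '1') is shared by Taxon 4, Taxon 5, and Taxon 9 — a synapomorphy uniting that clade.
Trait 2 (derived state '1') is shared by Taxon 4 and Taxon 9 — a synapomorphy uniting that clade.
Trait 3: derived state '1' in Taxon 9 only — an autapomorphy, so it tells us nothing about relationships among taxa.
Most parsimonious ingroup topology: (Taxon 2,(Taxon 5,(Taxon 9,Taxon 4))).
Taxon 2 is sister to the clade containing all other ingroup taxa, so it is the earliest-diverging (most basal) ingroup lineage.

Taxon 2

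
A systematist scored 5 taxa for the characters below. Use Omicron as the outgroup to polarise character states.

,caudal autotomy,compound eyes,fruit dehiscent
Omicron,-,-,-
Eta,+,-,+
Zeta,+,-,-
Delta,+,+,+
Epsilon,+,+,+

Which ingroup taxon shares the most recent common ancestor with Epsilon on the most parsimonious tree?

Delta

The outgroup has state '-' for every character, so '+' is the derived state throughout.
All ingroup taxa share the derived state '+' for caudal autotomy; it defines the ingroup but does not resolve relationships within it.
compound eyes: derived state '+' in Delta and Epsilon only — synapomorphy for {Delta, Epsilon}.
fruit dehiscent: derived state '+' in Delta, Epsilon, and Eta only — synapomorphy for {Delta, Epsilon, Eta}.
Most parsimonious ingroup topology: ((Eta,(Delta,Epsilon)),Zeta).
Epsilon and Delta form a cherry on this tree, so they are sister taxa.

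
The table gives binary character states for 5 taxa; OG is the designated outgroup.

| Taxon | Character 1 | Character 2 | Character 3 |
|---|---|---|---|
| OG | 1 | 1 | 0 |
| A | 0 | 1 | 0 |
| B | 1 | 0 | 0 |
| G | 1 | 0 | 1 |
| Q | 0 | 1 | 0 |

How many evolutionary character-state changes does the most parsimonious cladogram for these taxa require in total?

Character polarity is set by the outgroup: the derived state is whichever differs from the outgroup's state, so for Character 1, Character 2 the derived state is '0', and for the remaining characters it is '1'.
Character 1 (derived state '0') is shared by A and Q — a synapomorphy uniting that clade.
Character 2 (derived state '0') is shared by B and G — a synapomorphy uniting that clade.
Character 3 (derived state '1') is unique to G (autapomorphy; uninformative for grouping).
Most parsimonious ingroup topology: ((A,Q),(B,G)).
Changes per character on this tree: Character 1: 1; Character 2: 1; Character 3: 1.
Total = 3.

3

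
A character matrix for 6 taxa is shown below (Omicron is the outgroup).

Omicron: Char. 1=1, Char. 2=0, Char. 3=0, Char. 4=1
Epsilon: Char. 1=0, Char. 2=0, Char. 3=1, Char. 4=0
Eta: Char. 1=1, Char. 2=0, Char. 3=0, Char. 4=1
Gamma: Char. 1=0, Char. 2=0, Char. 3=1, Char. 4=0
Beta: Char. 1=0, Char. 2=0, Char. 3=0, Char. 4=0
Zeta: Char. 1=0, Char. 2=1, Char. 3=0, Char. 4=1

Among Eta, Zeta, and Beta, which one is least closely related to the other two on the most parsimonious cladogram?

Eta

Character polarity is set by the outgroup: the derived state is whichever differs from the outgroup's state, so for Char. 1, Char. 4 the derived state is '0', and for the remaining characters it is '1'.
Char. 1 (derived state '0') is shared by Beta, Epsilon, Gamma, and Zeta — a synapomorphy uniting that clade.
Char. 2: derived state '1' in Zeta only — an autapomorphy, so it tells us nothing about relationships among taxa.
Char. 3 (derived state '1') is shared by Epsilon and Gamma — a synapomorphy uniting that clade.
Char. 4: derived state '0' in Beta, Epsilon, and Gamma only — synapomorphy for {Beta, Epsilon, Gamma}.
Most parsimonious ingroup topology: ((((Epsilon,Gamma),Beta),Zeta),Eta).
Beta and Zeta share a more recent common ancestor with each other than either does with Eta, so Eta is the least closely related of the three.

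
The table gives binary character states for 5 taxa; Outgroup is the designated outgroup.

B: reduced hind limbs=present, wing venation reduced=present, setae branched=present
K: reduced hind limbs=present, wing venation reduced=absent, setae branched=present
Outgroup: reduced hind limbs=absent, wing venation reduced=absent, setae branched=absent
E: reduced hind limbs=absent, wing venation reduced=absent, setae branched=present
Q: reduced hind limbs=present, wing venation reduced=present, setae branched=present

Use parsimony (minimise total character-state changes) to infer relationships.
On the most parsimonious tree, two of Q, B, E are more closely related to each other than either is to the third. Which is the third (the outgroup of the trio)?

The outgroup has state 'absent' for every character, so 'present' is the derived state throughout.
Only B, K, and Q show the derived state 'present' for reduced hind limbs, supporting them as a clade.
wing venation reduced: derived state 'present' in B and Q only — synapomorphy for {B, Q}.
setae branched (derived state 'present') is shared by all ingroup taxa — unites the whole ingroup.
Most parsimonious ingroup topology: (((B,Q),K),E).
B and Q share a more recent common ancestor with each other than either does with E, so E is the least closely related of the three.

E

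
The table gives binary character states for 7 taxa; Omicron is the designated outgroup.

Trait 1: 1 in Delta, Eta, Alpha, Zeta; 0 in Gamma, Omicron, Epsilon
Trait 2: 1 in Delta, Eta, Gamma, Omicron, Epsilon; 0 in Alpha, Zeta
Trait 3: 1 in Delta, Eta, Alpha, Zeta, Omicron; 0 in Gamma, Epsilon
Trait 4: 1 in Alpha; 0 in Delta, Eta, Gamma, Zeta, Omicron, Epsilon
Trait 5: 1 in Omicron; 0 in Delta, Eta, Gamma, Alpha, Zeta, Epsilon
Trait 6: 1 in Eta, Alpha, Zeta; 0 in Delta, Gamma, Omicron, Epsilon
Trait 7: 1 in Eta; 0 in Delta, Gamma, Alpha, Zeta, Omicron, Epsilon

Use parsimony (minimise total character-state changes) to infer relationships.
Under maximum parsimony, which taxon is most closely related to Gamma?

Character polarity is set by the outgroup: the derived state is whichever differs from the outgroup's state, so for Trait 2, Trait 3, Trait 5 the derived state is '0', and for the remaining characters it is '1'.
Trait 1 (derived state '1') is shared by Alpha, Delta, Eta, and Zeta — a synapomorphy uniting that clade.
Only Alpha and Zeta show the derived state '0' for Trait 2, supporting them as a clade.
Trait 3 (derived state '0') is shared by Epsilon and Gamma — a synapomorphy uniting that clade.
Trait 4 (derived state '1') is unique to Alpha (autapomorphy; uninformative for grouping).
Trait 5 (derived state '0') is shared by all ingroup taxa — unites the whole ingroup.
Trait 6 (derived state '1') is shared by Alpha, Eta, and Zeta — a synapomorphy uniting that clade.
Trait 7 (derived state '1') is unique to Eta (autapomorphy; uninformative for grouping).
Most parsimonious ingroup topology: ((((Zeta,Alpha),Eta),Delta),(Epsilon,Gamma)).
Gamma and Epsilon form a cherry on this tree, so they are sister taxa.

Epsilon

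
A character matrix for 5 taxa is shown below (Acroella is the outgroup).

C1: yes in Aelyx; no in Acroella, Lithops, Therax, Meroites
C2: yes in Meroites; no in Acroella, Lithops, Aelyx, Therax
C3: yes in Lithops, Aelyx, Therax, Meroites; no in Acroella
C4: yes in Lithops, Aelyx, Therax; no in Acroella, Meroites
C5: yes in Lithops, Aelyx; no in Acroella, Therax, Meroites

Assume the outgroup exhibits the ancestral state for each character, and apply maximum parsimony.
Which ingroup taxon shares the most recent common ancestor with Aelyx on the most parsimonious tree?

The outgroup has state 'no' for every character, so 'yes' is the derived state throughout.
C1: derived state 'yes' in Aelyx only — an autapomorphy, so it tells us nothing about relationships among taxa.
C2 (derived state 'yes') is unique to Meroites (autapomorphy; uninformative for grouping).
C3 (derived state 'yes') is shared by all ingroup taxa — unites the whole ingroup.
Only Aelyx, Lithops, and Therax show the derived state 'yes' for C4, supporting them as a clade.
C5 (derived state 'yes') is shared by Aelyx and Lithops — a synapomorphy uniting that clade.
Most parsimonious ingroup topology: (((Lithops,Aelyx),Therax),Meroites).
Aelyx and Lithops form a cherry on this tree, so they are sister taxa.

Lithops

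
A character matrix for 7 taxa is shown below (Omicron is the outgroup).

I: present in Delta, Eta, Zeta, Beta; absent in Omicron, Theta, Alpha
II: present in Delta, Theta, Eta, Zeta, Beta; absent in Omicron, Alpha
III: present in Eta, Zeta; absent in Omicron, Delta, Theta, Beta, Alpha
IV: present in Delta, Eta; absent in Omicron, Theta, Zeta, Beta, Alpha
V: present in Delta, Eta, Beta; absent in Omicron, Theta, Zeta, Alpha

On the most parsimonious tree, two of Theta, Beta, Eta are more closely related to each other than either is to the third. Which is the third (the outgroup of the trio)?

Theta

The outgroup has state 'absent' for every character, so 'present' is the derived state throughout.
Only Beta, Delta, Eta, and Zeta show the derived state 'present' for I, supporting them as a clade.
Only Beta, Delta, Eta, Theta, and Zeta show the derived state 'present' for II, supporting them as a clade.
III (state 'present') occurs in Eta and Zeta but conflicts with the nesting implied by the other characters — most parsimoniously interpreted as homoplasy.
IV (derived state 'present') is shared by Delta and Eta — a synapomorphy uniting that clade.
V (derived state 'present') is shared by Beta, Delta, and Eta — a synapomorphy uniting that clade.
Most parsimonious ingroup topology: (((((Delta,Eta),Beta),Zeta),Theta),Alpha).
Eta and Beta share a more recent common ancestor with each other than either does with Theta, so Theta is the least closely related of the three.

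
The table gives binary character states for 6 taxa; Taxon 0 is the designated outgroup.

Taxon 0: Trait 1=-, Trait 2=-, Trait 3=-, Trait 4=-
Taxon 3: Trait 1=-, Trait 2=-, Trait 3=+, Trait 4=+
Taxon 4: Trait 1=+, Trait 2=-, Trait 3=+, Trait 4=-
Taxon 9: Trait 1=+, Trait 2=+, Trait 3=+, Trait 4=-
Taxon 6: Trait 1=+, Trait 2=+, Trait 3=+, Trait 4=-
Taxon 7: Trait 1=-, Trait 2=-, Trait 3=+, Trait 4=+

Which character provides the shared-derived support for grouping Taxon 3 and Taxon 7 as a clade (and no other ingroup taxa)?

Trait 4

The outgroup has state '-' for every character, so '+' is the derived state throughout.
Only Taxon 4, Taxon 6, and Taxon 9 show the derived state '+' for Trait 1, supporting them as a clade.
Trait 2: derived state '+' in Taxon 6 and Taxon 9 only — synapomorphy for {Taxon 6, Taxon 9}.
Trait 3 (derived state '+') is shared by all ingroup taxa — unites the whole ingroup.
Trait 4 (derived state '+') is shared by Taxon 3 and Taxon 7 — a synapomorphy uniting that clade.
Most parsimonious ingroup topology: (((Taxon 6,Taxon 9),Taxon 4),(Taxon 3,Taxon 7)).
The clade {Taxon 3, Taxon 7} is supported by Trait 4: its derived state '+' occurs in exactly those taxa and in no other taxon (including the outgroup).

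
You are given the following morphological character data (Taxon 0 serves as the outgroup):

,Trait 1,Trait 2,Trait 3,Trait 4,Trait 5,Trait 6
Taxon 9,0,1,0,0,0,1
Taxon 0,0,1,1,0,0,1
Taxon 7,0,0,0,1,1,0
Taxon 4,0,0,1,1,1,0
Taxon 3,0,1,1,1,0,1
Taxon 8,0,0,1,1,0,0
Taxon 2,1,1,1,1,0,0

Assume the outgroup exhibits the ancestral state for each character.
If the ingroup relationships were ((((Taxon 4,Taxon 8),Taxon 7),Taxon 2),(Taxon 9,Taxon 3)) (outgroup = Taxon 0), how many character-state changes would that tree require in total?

Map each character onto ((((Taxon 4,Taxon 8),Taxon 7),Taxon 2),(Taxon 9,Taxon 3)) (rooted by Taxon 0) and count the minimum state changes it requires (Fitch parsimony):
Trait 1: 1; Trait 2: 1; Trait 3: 2; Trait 4: 2; Trait 5: 2; Trait 6: 1.
Total tree length = 9.

9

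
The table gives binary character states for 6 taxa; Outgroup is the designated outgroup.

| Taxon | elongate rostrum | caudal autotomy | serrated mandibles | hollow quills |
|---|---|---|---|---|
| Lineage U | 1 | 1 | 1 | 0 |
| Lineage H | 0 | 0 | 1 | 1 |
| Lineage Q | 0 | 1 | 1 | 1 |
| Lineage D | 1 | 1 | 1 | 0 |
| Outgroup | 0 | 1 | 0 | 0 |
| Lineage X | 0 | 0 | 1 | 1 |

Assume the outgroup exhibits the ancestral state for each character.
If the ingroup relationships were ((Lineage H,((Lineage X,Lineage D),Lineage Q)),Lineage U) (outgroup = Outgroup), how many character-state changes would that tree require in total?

Map each character onto ((Lineage H,((Lineage X,Lineage D),Lineage Q)),Lineage U) (rooted by Outgroup) and count the minimum state changes it requires (Fitch parsimony):
elongate rostrum: 2; caudal autotomy: 2; serrated mandibles: 1; hollow quills: 2.
Total tree length = 7.

7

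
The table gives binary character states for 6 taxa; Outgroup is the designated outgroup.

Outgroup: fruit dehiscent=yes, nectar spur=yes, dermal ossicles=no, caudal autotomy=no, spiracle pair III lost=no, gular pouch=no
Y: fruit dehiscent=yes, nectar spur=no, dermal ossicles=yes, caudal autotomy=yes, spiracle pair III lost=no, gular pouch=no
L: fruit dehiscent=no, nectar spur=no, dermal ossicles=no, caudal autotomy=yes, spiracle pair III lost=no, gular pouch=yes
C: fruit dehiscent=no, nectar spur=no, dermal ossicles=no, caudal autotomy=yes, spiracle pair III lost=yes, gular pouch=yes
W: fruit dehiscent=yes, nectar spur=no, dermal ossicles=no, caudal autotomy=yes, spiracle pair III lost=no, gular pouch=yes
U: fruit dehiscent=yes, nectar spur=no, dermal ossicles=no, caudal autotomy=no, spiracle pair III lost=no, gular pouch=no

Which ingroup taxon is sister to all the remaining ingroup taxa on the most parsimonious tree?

Character polarity is set by the outgroup: the derived state is whichever differs from the outgroup's state, so for fruit dehiscent, nectar spur the derived state is 'no', and for the remaining characters it is 'yes'.
fruit dehiscent: derived state 'no' in C and L only — synapomorphy for {C, L}.
All ingroup taxa share the derived state 'no' for nectar spur; it defines the ingroup but does not resolve relationships within it.
dermal ossicles (derived state 'yes') is unique to Y (autapomorphy; uninformative for grouping).
caudal autotomy (derived state 'yes') is shared by C, L, W, and Y — a synapomorphy uniting that clade.
spiracle pair III lost: derived state 'yes' in C only — an autapomorphy, so it tells us nothing about relationships among taxa.
Only C, L, and W show the derived state 'yes' for gular pouch, supporting them as a clade.
Most parsimonious ingroup topology: ((Y,((L,C),W)),U).
U is sister to the clade containing all other ingroup taxa, so it is the earliest-diverging (most basal) ingroup lineage.

U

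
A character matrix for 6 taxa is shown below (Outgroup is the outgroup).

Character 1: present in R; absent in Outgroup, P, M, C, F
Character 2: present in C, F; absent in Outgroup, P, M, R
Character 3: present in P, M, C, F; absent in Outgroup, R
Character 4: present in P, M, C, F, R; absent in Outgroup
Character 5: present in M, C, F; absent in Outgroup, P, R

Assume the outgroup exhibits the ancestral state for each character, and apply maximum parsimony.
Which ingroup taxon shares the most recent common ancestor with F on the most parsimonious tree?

C

The outgroup has state 'absent' for every character, so 'present' is the derived state throughout.
Character 1 (derived state 'present') is unique to R (autapomorphy; uninformative for grouping).
Character 2 (derived state 'present') is shared by C and F — a synapomorphy uniting that clade.
Character 3 (derived state 'present') is shared by C, F, M, and P — a synapomorphy uniting that clade.
Character 4 (derived state 'present') is shared by all ingroup taxa — unites the whole ingroup.
Character 5: derived state 'present' in C, F, and M only — synapomorphy for {C, F, M}.
Most parsimonious ingroup topology: ((P,(M,(C,F))),R).
F and C form a cherry on this tree, so they are sister taxa.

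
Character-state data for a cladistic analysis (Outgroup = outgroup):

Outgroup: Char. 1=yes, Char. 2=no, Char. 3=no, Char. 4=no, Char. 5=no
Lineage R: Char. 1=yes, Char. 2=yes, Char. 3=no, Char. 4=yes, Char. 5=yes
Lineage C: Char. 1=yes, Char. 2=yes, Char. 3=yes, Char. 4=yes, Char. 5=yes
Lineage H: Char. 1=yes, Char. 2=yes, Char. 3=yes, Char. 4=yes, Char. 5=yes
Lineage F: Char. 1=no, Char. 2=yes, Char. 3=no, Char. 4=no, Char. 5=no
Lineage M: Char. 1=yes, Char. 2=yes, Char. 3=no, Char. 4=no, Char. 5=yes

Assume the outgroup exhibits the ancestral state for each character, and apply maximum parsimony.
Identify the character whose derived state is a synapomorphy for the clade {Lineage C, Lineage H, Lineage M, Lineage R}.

Char. 5

Character polarity is set by the outgroup: the derived state is whichever differs from the outgroup's state, so for Char. 1 the derived state is 'no', and for the remaining characters it is 'yes'.
Char. 1: derived state 'no' in Lineage F only — an autapomorphy, so it tells us nothing about relationships among taxa.
All ingroup taxa share the derived state 'yes' for Char. 2; it defines the ingroup but does not resolve relationships within it.
Char. 3: derived state 'yes' in Lineage C and Lineage H only — synapomorphy for {Lineage C, Lineage H}.
Char. 4: derived state 'yes' in Lineage C, Lineage H, and Lineage R only — synapomorphy for {Lineage C, Lineage H, Lineage R}.
Only Lineage C, Lineage H, Lineage M, and Lineage R show the derived state 'yes' for Char. 5, supporting them as a clade.
Most parsimonious ingroup topology: (((Lineage R,(Lineage C,Lineage H)),Lineage M),Lineage F).
The clade {Lineage C, Lineage H, Lineage M, Lineage R} is supported by Char. 5: its derived state 'yes' occurs in exactly those taxa and in no other taxon (including the outgroup).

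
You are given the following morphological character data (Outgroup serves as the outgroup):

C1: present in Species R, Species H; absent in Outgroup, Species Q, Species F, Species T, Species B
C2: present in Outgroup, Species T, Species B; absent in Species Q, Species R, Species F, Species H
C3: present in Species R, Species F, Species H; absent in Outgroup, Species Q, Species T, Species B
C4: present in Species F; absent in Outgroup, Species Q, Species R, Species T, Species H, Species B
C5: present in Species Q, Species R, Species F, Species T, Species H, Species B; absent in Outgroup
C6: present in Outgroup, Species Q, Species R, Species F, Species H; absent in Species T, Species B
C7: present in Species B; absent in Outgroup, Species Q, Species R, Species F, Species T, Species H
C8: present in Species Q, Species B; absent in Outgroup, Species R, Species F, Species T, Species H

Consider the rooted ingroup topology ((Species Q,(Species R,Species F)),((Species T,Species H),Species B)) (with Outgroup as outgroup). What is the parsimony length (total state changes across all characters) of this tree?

Map each character onto ((Species Q,(Species R,Species F)),((Species T,Species H),Species B)) (rooted by Outgroup) and count the minimum state changes it requires (Fitch parsimony):
C1: 2; C2: 2; C3: 2; C4: 1; C5: 1; C6: 2; C7: 1; C8: 2.
Total tree length = 13.

13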